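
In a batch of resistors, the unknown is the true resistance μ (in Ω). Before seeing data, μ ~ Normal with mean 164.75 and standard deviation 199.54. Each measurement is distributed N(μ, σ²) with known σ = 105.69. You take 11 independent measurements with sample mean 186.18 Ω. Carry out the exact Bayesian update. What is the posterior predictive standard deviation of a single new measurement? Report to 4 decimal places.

For Normal data with known variance σ², a Normal(μ₀, σ₀²) prior on μ is conjugate. Posterior precision = 1/σ₀² + n/σ²; posterior mean is the precision-weighted average of μ₀ and x̄.
σ₀² = 199.54² = 39816.2116, σ² = 105.69² = 11170.3761; σ² + n·σ₀² = 11170.3761 + 11·39816.2116 = 449148.7037.
Posterior precision = 1/σ₀² + n/σ² = 1/39816.2116 + 11/11170.3761 = (σ² + n·σ₀²)/(σ₀²σ²) = 449148.7037/(39816.2116·11170.3761); posterior variance σₙ² = σ₀²σ²/(σ² + n·σ₀²) = 39816.2116·11170.3761/449148.7037 = 990.233423.
Predictive variance for one new observation = σₙ² + σ² = 39816.2116·11170.3761/449148.7037 + 11170.3761 = σ²·(σ₀² + 449148.7037)/449148.7037 = 11170.3761·488964.9153/449148.7037 = 12160.609523; SD = √(11170.3761·488964.9153/449148.7037) = 110.2752.

110.2752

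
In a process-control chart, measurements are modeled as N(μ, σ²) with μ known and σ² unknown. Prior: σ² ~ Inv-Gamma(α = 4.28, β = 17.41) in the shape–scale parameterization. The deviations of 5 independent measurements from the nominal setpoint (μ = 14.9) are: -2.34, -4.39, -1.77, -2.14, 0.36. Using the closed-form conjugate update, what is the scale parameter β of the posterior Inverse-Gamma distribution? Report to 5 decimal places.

33.70490

With known mean μ and an Inverse-Gamma(α, β) prior on σ², the Normal likelihood is conjugate: posterior is Inv-Gamma(α + n/2, β + Σ(xᵢ−μ)²/2).
Σ(xᵢ−μ)² = (-2.34)² + (-4.39)² + (-1.77)² + (-2.14)² + (0.36)² = 32.5898.
Posterior: Inv-Gamma(4.28 + 5/2, 17.41 + 32.5898/2) = Inv-Gamma(6.78, 33.70490).
Posterior β = 33.70490.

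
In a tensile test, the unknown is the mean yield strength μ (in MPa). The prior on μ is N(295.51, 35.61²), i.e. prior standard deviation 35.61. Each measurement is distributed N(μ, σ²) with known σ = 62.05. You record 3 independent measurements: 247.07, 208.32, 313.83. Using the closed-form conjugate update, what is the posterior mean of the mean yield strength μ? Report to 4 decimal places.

276.0758

For Normal data with known variance σ², a Normal(μ₀, σ₀²) prior on μ is conjugate. Posterior precision = 1/σ₀² + n/σ²; posterior mean is the precision-weighted average of μ₀ and x̄.
Σxᵢ = 247.07 + 208.32 + 313.83 = 769.22, so n·x̄ = 769.22.
σ₀² = 35.61² = 1268.0721, σ² = 62.05² = 3850.2025; σ² + n·σ₀² = 3850.2025 + 3·1268.0721 = 7654.4188.
Posterior mean = (μ₀/σ₀² + n·x̄/σ²)/(1/σ₀² + n/σ²) = (σ²·μ₀ + σ₀²·n·x̄)/(σ² + n·σ₀²) = (3850.2025·295.51 + 1268.0721·769.22)/7654.4188 = 2113199.761537/7654.4188 = 276.0758.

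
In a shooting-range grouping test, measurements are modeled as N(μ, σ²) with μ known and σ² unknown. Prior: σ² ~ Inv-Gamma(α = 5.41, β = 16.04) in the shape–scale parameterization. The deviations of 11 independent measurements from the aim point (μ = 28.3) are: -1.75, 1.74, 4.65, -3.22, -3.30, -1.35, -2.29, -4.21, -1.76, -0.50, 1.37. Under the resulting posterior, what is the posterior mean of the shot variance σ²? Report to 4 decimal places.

5.6037

With known mean μ and an Inverse-Gamma(α, β) prior on σ², the Normal likelihood is conjugate: posterior is Inv-Gamma(α + n/2, β + Σ(xᵢ−μ)²/2).
Σ(xᵢ−μ)² = (-1.75)² + (1.74)² + (4.65)² + (-3.22)² + (-3.30)² + (-1.35)² + (-2.29)² + (-4.21)² + (-1.76)² + (-0.50)² + (1.37)² = 78.9862.
Posterior: Inv-Gamma(5.41 + 11/2, 16.04 + 78.9862/2) = Inv-Gamma(10.91, 55.53310).
E[σ²|data] = β/(α−1) = 55.53310/9.91 = 5.6037.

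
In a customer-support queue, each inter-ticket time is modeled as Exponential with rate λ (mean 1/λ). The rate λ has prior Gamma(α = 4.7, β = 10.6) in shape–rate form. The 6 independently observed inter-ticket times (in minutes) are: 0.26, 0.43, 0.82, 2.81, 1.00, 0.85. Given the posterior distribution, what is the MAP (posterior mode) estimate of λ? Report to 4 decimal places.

0.5784

With a Gamma(shape α, rate β) prior on the exponential rate λ, the posterior after n observations with total T = Σxᵢ is Gamma(α+n, β+T).
Sum of observations T = 6.17 minutes; n = 6.
Posterior: Gamma(4.7+6, 10.6+6.17) = Gamma(10.7, 16.77).
Mode = (α−1)/β = 0.5784.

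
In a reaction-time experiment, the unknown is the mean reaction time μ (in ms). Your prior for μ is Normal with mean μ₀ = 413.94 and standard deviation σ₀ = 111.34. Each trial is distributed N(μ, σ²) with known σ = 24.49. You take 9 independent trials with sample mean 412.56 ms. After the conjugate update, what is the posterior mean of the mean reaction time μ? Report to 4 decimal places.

For Normal data with known variance σ², a Normal(μ₀, σ₀²) prior on μ is conjugate. Posterior precision = 1/σ₀² + n/σ²; posterior mean is the precision-weighted average of μ₀ and x̄.
n·x̄ = 9·412.56 = 3713.04.
σ₀² = 111.34² = 12396.5956, σ² = 24.49² = 599.7601; σ² + n·σ₀² = 599.7601 + 9·12396.5956 = 112169.1205.
Posterior mean = (μ₀/σ₀² + n·x̄/σ²)/(1/σ₀² + n/σ²) = (σ²·μ₀ + σ₀²·n·x̄)/(σ² + n·σ₀²) = (599.7601·413.94 + 12396.5956·3713.04)/112169.1205 = 46277320.022418/112169.1205 = 412.5674.

412.5674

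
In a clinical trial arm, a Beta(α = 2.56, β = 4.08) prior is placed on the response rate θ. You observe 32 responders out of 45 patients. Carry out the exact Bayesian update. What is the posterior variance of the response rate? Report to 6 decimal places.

0.004205

The Beta prior is conjugate to a Binomial/Bernoulli likelihood; the update adds successes to α and failures to β.
Posterior: Beta(α+k, β+n−k) = Beta(2.56+32, 4.08+13) = Beta(34.56, 17.08).
Var = αβ/((α+β)²(α+β+1)) = 34.56·17.08/(51.64²·52.64) = 0.004205.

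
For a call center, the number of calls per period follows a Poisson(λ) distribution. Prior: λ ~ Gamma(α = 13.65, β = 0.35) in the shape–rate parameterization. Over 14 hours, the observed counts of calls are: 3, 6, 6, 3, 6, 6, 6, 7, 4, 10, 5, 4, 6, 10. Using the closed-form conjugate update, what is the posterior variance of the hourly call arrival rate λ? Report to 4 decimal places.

0.4645

With a Gamma(shape α, rate β) prior, the Poisson likelihood is conjugate: the posterior is Gamma(α + ΣXᵢ, β + n).
Sum of counts S = 82 over n = 14 hours.
Posterior: Gamma(α+S, β+n) = Gamma(13.65+82, 0.35+14) = Gamma(95.65, 14.35).
Var = α/β² = 95.65/14.35² = 0.4645.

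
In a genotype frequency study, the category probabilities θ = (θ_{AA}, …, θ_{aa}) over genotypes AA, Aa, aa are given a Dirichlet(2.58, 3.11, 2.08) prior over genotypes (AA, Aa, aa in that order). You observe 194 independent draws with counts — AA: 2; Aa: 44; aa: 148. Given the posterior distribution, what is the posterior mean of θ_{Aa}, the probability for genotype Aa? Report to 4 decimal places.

The Dirichlet prior is conjugate to the Multinomial likelihood: each posterior αⱼ = prior αⱼ + observed count nⱼ.
Posterior concentration: (4.58, 47.11, 150.08), total = 201.77.
E[θ_{Aa}|data] = α_{Aa}/Σα = 47.11/201.77 = 0.2335.

0.2335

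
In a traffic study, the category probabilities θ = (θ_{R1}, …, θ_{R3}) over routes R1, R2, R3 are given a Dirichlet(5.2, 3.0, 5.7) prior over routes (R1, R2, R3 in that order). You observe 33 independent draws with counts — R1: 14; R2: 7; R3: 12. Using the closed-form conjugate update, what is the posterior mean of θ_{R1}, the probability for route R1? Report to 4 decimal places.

The Dirichlet prior is conjugate to the Multinomial likelihood: each posterior αⱼ = prior αⱼ + observed count nⱼ.
Posterior concentration: (19.2, 10.0, 17.7), total = 46.9.
E[θ_{R1}|data] = α_{R1}/Σα = 19.2/46.9 = 0.4094.

0.4094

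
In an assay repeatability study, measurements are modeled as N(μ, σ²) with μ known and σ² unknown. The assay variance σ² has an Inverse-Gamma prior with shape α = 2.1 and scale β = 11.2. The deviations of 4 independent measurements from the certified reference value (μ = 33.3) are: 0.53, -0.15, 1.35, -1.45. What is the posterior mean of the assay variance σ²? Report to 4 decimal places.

With known mean μ and an Inverse-Gamma(α, β) prior on σ², the Normal likelihood is conjugate: posterior is Inv-Gamma(α + n/2, β + Σ(xᵢ−μ)²/2).
Σ(xᵢ−μ)² = (0.53)² + (-0.15)² + (1.35)² + (-1.45)² = 4.2284.
Posterior: Inv-Gamma(2.1 + 4/2, 11.2 + 4.2284/2) = Inv-Gamma(4.10, 13.31420).
E[σ²|data] = β/(α−1) = 13.31420/3.10 = 4.2949.

4.2949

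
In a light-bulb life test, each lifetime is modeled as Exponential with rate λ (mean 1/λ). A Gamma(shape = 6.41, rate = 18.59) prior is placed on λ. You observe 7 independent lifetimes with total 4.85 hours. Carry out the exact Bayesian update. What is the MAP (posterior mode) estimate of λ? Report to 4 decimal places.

With a Gamma(shape α, rate β) prior on the exponential rate λ, the posterior after n observations with total T = Σxᵢ is Gamma(α+n, β+T).
Posterior: Gamma(6.41+7, 18.59+4.85) = Gamma(13.41, 23.44).
Mode = (α−1)/β = 0.5294.

0.5294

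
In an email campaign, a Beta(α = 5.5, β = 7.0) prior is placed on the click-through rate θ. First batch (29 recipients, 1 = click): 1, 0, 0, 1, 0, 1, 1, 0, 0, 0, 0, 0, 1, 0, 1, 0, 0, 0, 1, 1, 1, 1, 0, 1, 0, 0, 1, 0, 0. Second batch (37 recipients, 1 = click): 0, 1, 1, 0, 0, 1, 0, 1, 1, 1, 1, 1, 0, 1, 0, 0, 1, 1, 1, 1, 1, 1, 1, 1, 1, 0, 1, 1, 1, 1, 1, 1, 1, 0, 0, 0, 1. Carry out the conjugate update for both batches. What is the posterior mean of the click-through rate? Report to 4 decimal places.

The Beta prior is conjugate to a Binomial/Bernoulli likelihood; the update adds successes to α and failures to β.
After batch 1: Beta(5.5+12, 7.0+17) = Beta(17.5, 24.0).
After batch 2: Beta(17.5+26, 24.0+11) = Beta(43.5, 35.0).
Posterior mean = α/(α+β) = 43.5/78.5 = 0.5541.

0.5541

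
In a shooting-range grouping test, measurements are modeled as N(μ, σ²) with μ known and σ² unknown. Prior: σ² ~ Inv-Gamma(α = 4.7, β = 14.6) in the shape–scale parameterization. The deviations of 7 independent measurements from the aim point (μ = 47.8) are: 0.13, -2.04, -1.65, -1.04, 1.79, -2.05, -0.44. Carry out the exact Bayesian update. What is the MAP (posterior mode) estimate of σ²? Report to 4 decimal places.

2.4338

With known mean μ and an Inverse-Gamma(α, β) prior on σ², the Normal likelihood is conjugate: posterior is Inv-Gamma(α + n/2, β + Σ(xᵢ−μ)²/2).
Σ(xᵢ−μ)² = (0.13)² + (-2.04)² + (-1.65)² + (-1.04)² + (1.79)² + (-2.05)² + (-0.44)² = 15.5828.
Posterior: Inv-Gamma(4.7 + 7/2, 14.6 + 15.5828/2) = Inv-Gamma(8.20, 22.39140).
Mode = β/(α+1) = 22.39140/9.20 = 2.4338.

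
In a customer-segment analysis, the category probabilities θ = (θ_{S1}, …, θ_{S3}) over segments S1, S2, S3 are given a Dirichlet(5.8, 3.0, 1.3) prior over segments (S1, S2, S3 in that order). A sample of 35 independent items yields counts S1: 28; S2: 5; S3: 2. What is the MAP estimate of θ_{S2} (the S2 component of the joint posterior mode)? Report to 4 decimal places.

0.1663

The Dirichlet prior is conjugate to the Multinomial likelihood: each posterior αⱼ = prior αⱼ + observed count nⱼ.
Posterior concentration: (33.8, 8.0, 3.3), total = 45.1.
Joint mode component: (α_{S2}−1)/(Σα−K) = 7.0/42.1 = 0.1663.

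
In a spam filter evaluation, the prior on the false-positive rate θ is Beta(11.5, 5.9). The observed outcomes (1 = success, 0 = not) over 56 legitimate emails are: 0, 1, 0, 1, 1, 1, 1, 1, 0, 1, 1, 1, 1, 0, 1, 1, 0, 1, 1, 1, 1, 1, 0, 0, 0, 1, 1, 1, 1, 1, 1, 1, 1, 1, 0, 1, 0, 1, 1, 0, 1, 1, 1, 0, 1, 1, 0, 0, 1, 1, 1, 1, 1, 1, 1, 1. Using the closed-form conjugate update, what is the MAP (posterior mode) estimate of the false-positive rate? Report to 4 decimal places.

0.7353

The Beta prior is conjugate to a Binomial/Bernoulli likelihood; the update adds successes to α and failures to β.
Posterior: Beta(α+k, β+n−k) = Beta(11.5+42, 5.9+14) = Beta(53.5, 19.9).
Mode of Beta(a,b) for a,b>1 is (a−1)/(a+b−2) = 52.5/71.4 = 0.7353.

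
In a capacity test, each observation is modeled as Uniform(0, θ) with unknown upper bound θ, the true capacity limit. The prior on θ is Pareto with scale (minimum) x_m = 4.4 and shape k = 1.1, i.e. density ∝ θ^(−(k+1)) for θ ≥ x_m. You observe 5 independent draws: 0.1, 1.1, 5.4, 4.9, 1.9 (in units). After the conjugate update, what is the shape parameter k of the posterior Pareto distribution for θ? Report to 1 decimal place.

A Pareto(scale x_m, shape k) prior on the upper bound θ of Uniform(0, θ) is conjugate: posterior is Pareto(max(x_m, max xᵢ), k + n).
Sample maximum = 5.4; prior scale x_m = 4.4 → posterior scale = max = 5.4.
Posterior shape = 1.1 + 5 = 6.1.
Posterior shape k = 6.1.

6.1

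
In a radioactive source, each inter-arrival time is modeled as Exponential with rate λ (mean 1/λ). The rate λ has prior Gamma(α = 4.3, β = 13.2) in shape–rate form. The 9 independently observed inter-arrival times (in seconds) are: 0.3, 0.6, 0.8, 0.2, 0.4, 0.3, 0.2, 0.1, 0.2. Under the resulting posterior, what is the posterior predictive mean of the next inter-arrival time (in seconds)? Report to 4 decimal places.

1.3252

With a Gamma(shape α, rate β) prior on the exponential rate λ, the posterior after n observations with total T = Σxᵢ is Gamma(α+n, β+T).
Sum of observations T = 3.1 seconds; n = 9.
Posterior: Gamma(4.3+9, 13.2+3.1) = Gamma(13.3, 16.3).
The predictive distribution for the next observation is Lomax; its mean is β/(α−1) = 16.3/12.3 = 1.3252.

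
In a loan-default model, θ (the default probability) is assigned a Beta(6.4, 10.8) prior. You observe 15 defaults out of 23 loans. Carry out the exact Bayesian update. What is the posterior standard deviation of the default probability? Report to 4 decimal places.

The Beta prior is conjugate to a Binomial/Bernoulli likelihood; the update adds successes to α and failures to β.
Posterior: Beta(α+k, β+n−k) = Beta(6.4+15, 10.8+8) = Beta(21.4, 18.8).
Var = αβ/((α+β)²(α+β+1)) = 21.4·18.8/(40.2²·41.2) = 0.00604258; SD = √0.00604258 = 0.0777.

0.0777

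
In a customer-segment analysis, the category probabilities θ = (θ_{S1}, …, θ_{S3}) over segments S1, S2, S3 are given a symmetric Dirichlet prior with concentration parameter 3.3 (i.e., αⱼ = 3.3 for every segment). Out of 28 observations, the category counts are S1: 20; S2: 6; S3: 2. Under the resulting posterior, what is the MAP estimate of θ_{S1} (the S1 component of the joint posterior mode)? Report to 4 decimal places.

The Dirichlet prior is conjugate to the Multinomial likelihood: each posterior αⱼ = prior αⱼ + observed count nⱼ.
Posterior concentration: (23.3, 9.3, 5.3), total = 37.9.
Joint mode component: (α_{S1}−1)/(Σα−K) = 22.3/34.9 = 0.6390.

0.6390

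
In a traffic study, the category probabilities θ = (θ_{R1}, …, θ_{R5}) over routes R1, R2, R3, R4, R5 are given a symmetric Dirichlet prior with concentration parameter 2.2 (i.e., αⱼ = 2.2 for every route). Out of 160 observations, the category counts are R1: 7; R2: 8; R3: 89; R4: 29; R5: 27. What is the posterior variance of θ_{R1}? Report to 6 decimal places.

0.000296

The Dirichlet prior is conjugate to the Multinomial likelihood: each posterior αⱼ = prior αⱼ + observed count nⱼ.
Posterior concentration: (9.2, 10.2, 91.2, 31.2, 29.2), total = 171.0.
Var[θ_j] = α_j(Σα−α_j)/((Σα)²(Σα+1)) = 9.2·161.8/(171.0²·172.0) = 0.000296.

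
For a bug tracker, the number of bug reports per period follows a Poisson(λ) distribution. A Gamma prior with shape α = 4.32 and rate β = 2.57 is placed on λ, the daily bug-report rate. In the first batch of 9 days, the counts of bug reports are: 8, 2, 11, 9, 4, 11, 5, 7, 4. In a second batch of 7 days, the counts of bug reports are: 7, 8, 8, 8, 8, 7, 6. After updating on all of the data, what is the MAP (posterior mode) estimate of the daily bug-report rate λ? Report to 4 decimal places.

With a Gamma(shape α, rate β) prior, the Poisson likelihood is conjugate: the posterior is Gamma(α + ΣXᵢ, β + n).
Batch 1: sum of counts S = 61 over n = 9 days.
After batch 1: Gamma(α+S, β+n) = Gamma(4.32+61, 2.57+9) = Gamma(65.32, 11.57).
Batch 2: sum of counts S = 52 over n = 7 days.
After batch 2: Gamma(α+S, β+n) = Gamma(65.32+52, 11.57+7) = Gamma(117.32, 18.57).
Mode of Gamma(α,β) for α≥1 is (α−1)/β = 116.32/18.57 = 6.2639.

6.2639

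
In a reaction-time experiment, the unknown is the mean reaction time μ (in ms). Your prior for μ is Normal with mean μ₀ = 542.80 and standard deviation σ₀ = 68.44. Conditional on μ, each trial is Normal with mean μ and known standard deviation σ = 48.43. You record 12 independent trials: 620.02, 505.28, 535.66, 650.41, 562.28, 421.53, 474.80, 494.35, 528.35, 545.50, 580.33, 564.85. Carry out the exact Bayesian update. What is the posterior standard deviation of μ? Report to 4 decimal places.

13.6977

For Normal data with known variance σ², a Normal(μ₀, σ₀²) prior on μ is conjugate. Posterior precision = 1/σ₀² + n/σ²; posterior mean is the precision-weighted average of μ₀ and x̄.
σ₀² = 68.44² = 4684.0336, σ² = 48.43² = 2345.4649; σ² + n·σ₀² = 2345.4649 + 12·4684.0336 = 58553.8681.
Posterior precision = 1/σ₀² + n/σ² = 1/4684.0336 + 12/2345.4649 = (σ² + n·σ₀²)/(σ₀²σ²) = 58553.8681/(4684.0336·2345.4649); posterior variance σₙ² = σ₀²σ²/(σ² + n·σ₀²) = 4684.0336·2345.4649/58553.8681 = 187.626142.
Posterior SD = √σₙ² = √(4684.0336·2345.4649/58553.8681) = 13.6977.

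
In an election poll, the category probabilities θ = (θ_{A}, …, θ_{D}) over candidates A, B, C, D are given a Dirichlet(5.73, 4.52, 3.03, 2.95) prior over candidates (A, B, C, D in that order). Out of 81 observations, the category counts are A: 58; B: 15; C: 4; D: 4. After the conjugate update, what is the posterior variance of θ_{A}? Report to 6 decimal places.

The Dirichlet prior is conjugate to the Multinomial likelihood: each posterior αⱼ = prior αⱼ + observed count nⱼ.
Posterior concentration: (63.73, 19.52, 7.03, 6.95), total = 97.23.
Var[θ_j] = α_j(Σα−α_j)/((Σα)²(Σα+1)) = 63.73·33.50/(97.23²·98.23) = 0.002299.

0.002299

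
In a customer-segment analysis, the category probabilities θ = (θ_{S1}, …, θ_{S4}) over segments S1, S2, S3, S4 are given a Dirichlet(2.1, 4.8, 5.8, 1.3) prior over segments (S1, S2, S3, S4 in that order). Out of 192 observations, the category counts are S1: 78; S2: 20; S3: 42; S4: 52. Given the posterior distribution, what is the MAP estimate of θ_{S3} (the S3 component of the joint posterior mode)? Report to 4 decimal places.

The Dirichlet prior is conjugate to the Multinomial likelihood: each posterior αⱼ = prior αⱼ + observed count nⱼ.
Posterior concentration: (80.1, 24.8, 47.8, 53.3), total = 206.0.
Joint mode component: (α_{S3}−1)/(Σα−K) = 46.8/202.0 = 0.2317.

0.2317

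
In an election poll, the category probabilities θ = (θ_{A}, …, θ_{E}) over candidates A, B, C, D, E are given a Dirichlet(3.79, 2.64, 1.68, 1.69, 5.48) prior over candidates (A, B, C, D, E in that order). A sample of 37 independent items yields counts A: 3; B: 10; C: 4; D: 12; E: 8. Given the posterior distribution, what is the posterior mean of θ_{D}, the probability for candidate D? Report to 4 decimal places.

0.2619

The Dirichlet prior is conjugate to the Multinomial likelihood: each posterior αⱼ = prior αⱼ + observed count nⱼ.
Posterior concentration: (6.79, 12.64, 5.68, 13.69, 13.48), total = 52.28.
E[θ_{D}|data] = α_{D}/Σα = 13.69/52.28 = 0.2619.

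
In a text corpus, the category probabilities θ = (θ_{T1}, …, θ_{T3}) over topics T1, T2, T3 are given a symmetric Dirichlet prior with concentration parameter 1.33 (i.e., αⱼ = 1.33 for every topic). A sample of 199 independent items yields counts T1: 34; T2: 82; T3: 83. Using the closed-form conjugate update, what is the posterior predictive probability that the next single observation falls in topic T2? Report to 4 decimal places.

The Dirichlet prior is conjugate to the Multinomial likelihood: each posterior αⱼ = prior αⱼ + observed count nⱼ.
Posterior concentration: (35.33, 83.33, 84.33), total = 202.99.
P(next = T2 | data) = α_{T2}/Σα = 0.4105.

0.4105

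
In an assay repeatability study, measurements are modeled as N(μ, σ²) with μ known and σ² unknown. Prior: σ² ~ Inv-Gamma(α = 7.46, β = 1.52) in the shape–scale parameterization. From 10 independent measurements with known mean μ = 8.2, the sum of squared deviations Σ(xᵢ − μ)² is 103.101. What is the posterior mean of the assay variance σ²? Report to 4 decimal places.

4.6309

With known mean μ and an Inverse-Gamma(α, β) prior on σ², the Normal likelihood is conjugate: posterior is Inv-Gamma(α + n/2, β + Σ(xᵢ−μ)²/2).
Posterior: Inv-Gamma(7.46 + 10/2, 1.52 + 103.101/2) = Inv-Gamma(12.46, 53.0705).
E[σ²|data] = β/(α−1) = 53.0705/11.46 = 4.6309.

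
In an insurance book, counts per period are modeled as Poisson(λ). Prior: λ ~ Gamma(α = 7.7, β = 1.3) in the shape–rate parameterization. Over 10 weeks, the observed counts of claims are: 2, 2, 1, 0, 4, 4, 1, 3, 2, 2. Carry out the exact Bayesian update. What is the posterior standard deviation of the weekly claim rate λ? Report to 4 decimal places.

0.4741

With a Gamma(shape α, rate β) prior, the Poisson likelihood is conjugate: the posterior is Gamma(α + ΣXᵢ, β + n).
Sum of counts S = 21 over n = 10 weeks.
Posterior: Gamma(α+S, β+n) = Gamma(7.7+21, 1.3+10) = Gamma(28.7, 11.3).
SD = √α/β = √28.7/11.3 = 0.4741.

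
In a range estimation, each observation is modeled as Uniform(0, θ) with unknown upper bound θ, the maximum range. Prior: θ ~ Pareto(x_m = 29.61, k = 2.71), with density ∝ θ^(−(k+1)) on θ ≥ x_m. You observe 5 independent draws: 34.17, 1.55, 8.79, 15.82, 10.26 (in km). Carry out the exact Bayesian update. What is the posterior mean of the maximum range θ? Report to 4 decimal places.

39.2624

A Pareto(scale x_m, shape k) prior on the upper bound θ of Uniform(0, θ) is conjugate: posterior is Pareto(max(x_m, max xᵢ), k + n).
Sample maximum = 34.17; prior scale x_m = 29.61 → posterior scale = max = 34.17.
Posterior shape = 2.71 + 5 = 7.71.
E[θ|data] = k·x_m/(k−1) = 7.71·34.17/6.71 = 39.2624.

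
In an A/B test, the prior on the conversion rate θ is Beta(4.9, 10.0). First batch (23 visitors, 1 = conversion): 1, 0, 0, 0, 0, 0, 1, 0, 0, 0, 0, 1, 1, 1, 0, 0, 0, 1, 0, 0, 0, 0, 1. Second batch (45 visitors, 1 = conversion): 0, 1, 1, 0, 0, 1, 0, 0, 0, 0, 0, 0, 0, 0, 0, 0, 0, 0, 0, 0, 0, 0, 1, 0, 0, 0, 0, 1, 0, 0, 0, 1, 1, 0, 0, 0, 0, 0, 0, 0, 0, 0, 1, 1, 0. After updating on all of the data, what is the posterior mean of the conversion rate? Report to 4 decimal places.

The Beta prior is conjugate to a Binomial/Bernoulli likelihood; the update adds successes to α and failures to β.
After batch 1: Beta(4.9+7, 10.0+16) = Beta(11.9, 26.0).
After batch 2: Beta(11.9+9, 26.0+36) = Beta(20.9, 62.0).
Posterior mean = α/(α+β) = 20.9/82.9 = 0.2521.

0.2521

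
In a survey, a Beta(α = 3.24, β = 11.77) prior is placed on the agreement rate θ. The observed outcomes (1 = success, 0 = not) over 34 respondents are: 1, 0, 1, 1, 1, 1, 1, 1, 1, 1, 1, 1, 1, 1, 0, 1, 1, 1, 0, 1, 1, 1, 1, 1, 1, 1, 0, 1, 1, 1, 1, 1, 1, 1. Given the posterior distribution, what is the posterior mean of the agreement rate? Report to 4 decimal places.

The Beta prior is conjugate to a Binomial/Bernoulli likelihood; the update adds successes to α and failures to β.
Posterior: Beta(α+k, β+n−k) = Beta(3.24+30, 11.77+4) = Beta(33.24, 15.77).
Posterior mean = α/(α+β) = 33.24/49.01 = 0.6782.

0.6782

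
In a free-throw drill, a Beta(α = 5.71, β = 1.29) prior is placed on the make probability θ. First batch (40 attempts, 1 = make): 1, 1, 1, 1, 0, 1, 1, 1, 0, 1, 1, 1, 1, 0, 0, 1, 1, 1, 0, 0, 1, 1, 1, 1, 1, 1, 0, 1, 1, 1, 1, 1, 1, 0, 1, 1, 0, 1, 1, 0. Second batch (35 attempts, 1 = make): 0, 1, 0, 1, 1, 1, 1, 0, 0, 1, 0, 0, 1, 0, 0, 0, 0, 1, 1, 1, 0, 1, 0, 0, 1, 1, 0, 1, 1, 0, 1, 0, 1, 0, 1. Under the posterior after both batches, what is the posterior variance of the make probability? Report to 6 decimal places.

0.002723

The Beta prior is conjugate to a Binomial/Bernoulli likelihood; the update adds successes to α and failures to β.
After batch 1: Beta(5.71+30, 1.29+10) = Beta(35.71, 11.29).
After batch 2: Beta(35.71+18, 11.29+17) = Beta(53.71, 28.29).
Var = αβ/((α+β)²(α+β+1)) = 53.71·28.29/(82.00²·83.00) = 0.002723.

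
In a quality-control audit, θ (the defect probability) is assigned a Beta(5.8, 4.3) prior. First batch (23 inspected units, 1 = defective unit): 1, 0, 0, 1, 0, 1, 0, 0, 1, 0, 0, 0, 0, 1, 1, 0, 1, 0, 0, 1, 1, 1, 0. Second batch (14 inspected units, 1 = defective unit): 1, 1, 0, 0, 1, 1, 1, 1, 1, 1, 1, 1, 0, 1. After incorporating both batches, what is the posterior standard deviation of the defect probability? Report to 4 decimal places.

0.0714

The Beta prior is conjugate to a Binomial/Bernoulli likelihood; the update adds successes to α and failures to β.
After batch 1: Beta(5.8+10, 4.3+13) = Beta(15.8, 17.3).
After batch 2: Beta(15.8+11, 17.3+3) = Beta(26.8, 20.3).
Var = αβ/((α+β)²(α+β+1)) = 26.8·20.3/(47.1²·48.1) = 0.00509852; SD = √0.00509852 = 0.0714.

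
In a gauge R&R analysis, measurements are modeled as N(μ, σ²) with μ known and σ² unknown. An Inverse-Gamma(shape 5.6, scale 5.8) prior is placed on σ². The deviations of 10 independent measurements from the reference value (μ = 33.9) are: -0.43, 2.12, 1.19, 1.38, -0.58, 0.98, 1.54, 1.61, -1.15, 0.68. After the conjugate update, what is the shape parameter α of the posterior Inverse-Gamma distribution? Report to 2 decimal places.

With known mean μ and an Inverse-Gamma(α, β) prior on σ², the Normal likelihood is conjugate: posterior is Inv-Gamma(α + n/2, β + Σ(xᵢ−μ)²/2).
Σ(xᵢ−μ)² = (-0.43)² + (2.12)² + (1.19)² + (1.38)² + (-0.58)² + (0.98)² + (1.54)² + (1.61)² + (-1.15)² + (0.68)² = 16.0452.
Posterior: Inv-Gamma(5.6 + 10/2, 5.8 + 16.0452/2) = Inv-Gamma(10.60, 13.82260).
Posterior α = 10.60.

10.60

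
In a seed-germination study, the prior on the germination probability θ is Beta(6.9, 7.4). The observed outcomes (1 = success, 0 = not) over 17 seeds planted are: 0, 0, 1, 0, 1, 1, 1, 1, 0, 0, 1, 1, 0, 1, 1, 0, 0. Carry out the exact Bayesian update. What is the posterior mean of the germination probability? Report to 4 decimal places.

0.5080

The Beta prior is conjugate to a Binomial/Bernoulli likelihood; the update adds successes to α and failures to β.
Posterior: Beta(α+k, β+n−k) = Beta(6.9+9, 7.4+8) = Beta(15.9, 15.4).
Posterior mean = α/(α+β) = 15.9/31.3 = 0.5080.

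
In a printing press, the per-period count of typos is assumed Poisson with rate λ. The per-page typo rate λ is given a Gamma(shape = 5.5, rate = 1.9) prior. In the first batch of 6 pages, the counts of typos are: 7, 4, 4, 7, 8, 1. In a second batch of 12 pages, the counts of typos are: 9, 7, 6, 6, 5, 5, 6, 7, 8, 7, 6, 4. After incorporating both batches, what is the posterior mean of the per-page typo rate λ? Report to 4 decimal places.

5.6533

With a Gamma(shape α, rate β) prior, the Poisson likelihood is conjugate: the posterior is Gamma(α + ΣXᵢ, β + n).
Batch 1: sum of counts S = 31 over n = 6 pages.
After batch 1: Gamma(α+S, β+n) = Gamma(5.5+31, 1.9+6) = Gamma(36.5, 7.9).
Batch 2: sum of counts S = 76 over n = 12 pages.
After batch 2: Gamma(α+S, β+n) = Gamma(36.5+76, 7.9+12) = Gamma(112.5, 19.9).
Posterior mean = α/β = 112.5/19.9 = 5.6533.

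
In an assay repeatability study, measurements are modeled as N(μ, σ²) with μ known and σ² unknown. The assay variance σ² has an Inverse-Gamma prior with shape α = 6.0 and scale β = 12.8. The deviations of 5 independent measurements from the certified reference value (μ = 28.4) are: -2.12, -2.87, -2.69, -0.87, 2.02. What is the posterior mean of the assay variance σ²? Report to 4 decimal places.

With known mean μ and an Inverse-Gamma(α, β) prior on σ², the Normal likelihood is conjugate: posterior is Inv-Gamma(α + n/2, β + Σ(xᵢ−μ)²/2).
Σ(xᵢ−μ)² = (-2.12)² + (-2.87)² + (-2.69)² + (-0.87)² + (2.02)² = 24.8047.
Posterior: Inv-Gamma(6.0 + 5/2, 12.8 + 24.8047/2) = Inv-Gamma(8.50, 25.20235).
E[σ²|data] = β/(α−1) = 25.20235/7.50 = 3.3603.

3.3603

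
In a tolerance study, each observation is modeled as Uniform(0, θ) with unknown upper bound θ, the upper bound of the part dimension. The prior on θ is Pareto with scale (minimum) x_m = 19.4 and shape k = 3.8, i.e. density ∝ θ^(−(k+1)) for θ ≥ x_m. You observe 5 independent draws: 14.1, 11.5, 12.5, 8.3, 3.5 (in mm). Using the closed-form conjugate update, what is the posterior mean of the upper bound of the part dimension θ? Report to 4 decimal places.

21.8872

A Pareto(scale x_m, shape k) prior on the upper bound θ of Uniform(0, θ) is conjugate: posterior is Pareto(max(x_m, max xᵢ), k + n).
Sample maximum = 14.1; prior scale x_m = 19.4 → posterior scale = max = 19.4.
Posterior shape = 3.8 + 5 = 8.8.
E[θ|data] = k·x_m/(k−1) = 8.8·19.4/7.8 = 21.8872.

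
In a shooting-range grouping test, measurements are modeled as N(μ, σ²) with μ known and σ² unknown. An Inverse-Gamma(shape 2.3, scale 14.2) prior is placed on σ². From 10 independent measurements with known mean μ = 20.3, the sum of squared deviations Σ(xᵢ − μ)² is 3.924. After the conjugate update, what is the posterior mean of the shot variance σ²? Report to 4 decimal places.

With known mean μ and an Inverse-Gamma(α, β) prior on σ², the Normal likelihood is conjugate: posterior is Inv-Gamma(α + n/2, β + Σ(xᵢ−μ)²/2).
Posterior: Inv-Gamma(2.3 + 10/2, 14.2 + 3.924/2) = Inv-Gamma(7.30, 16.1620).
E[σ²|data] = β/(α−1) = 16.1620/6.30 = 2.5654.

2.5654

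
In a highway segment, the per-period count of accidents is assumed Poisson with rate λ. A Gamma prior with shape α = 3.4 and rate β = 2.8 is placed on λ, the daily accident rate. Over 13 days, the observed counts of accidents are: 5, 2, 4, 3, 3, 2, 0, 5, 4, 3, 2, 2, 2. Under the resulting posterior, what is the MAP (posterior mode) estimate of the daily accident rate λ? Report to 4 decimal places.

With a Gamma(shape α, rate β) prior, the Poisson likelihood is conjugate: the posterior is Gamma(α + ΣXᵢ, β + n).
Sum of counts S = 37 over n = 13 days.
Posterior: Gamma(α+S, β+n) = Gamma(3.4+37, 2.8+13) = Gamma(40.4, 15.8).
Mode of Gamma(α,β) for α≥1 is (α−1)/β = 39.4/15.8 = 2.4937.

2.4937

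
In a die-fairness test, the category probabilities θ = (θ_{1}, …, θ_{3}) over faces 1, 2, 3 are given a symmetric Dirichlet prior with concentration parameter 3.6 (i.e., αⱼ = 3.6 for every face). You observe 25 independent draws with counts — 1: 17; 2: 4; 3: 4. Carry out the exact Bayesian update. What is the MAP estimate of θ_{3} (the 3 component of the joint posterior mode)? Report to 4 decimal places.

0.2012

The Dirichlet prior is conjugate to the Multinomial likelihood: each posterior αⱼ = prior αⱼ + observed count nⱼ.
Posterior concentration: (20.6, 7.6, 7.6), total = 35.8.
Joint mode component: (α_{3}−1)/(Σα−K) = 6.6/32.8 = 0.2012.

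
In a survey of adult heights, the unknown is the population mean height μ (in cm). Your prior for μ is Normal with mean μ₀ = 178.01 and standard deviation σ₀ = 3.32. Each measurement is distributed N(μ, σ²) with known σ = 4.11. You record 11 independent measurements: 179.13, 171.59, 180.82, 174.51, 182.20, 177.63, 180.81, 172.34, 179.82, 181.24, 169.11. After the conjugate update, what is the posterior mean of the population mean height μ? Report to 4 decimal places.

177.2990

For Normal data with known variance σ², a Normal(μ₀, σ₀²) prior on μ is conjugate. Posterior precision = 1/σ₀² + n/σ²; posterior mean is the precision-weighted average of μ₀ and x̄.
Σxᵢ = 179.13 + 171.59 + 180.82 + 174.51 + 182.20 + 177.63 + 180.81 + 172.34 + 179.82 + 181.24 + 169.11 = 1949.2, so n·x̄ = 1949.2.
σ₀² = 3.32² = 11.0224, σ² = 4.11² = 16.8921; σ² + n·σ₀² = 16.8921 + 11·11.0224 = 138.1385.
Posterior mean = (μ₀/σ₀² + n·x̄/σ²)/(1/σ₀² + n/σ²) = (σ²·μ₀ + σ₀²·n·x̄)/(σ² + n·σ₀²) = (16.8921·178.01 + 11.0224·1949.2)/138.1385 = 24491.824801/138.1385 = 177.2990.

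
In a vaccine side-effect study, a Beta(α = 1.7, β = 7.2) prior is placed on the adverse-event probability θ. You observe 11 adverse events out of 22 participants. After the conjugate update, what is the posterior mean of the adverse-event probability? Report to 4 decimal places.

The Beta prior is conjugate to a Binomial/Bernoulli likelihood; the update adds successes to α and failures to β.
Posterior: Beta(α+k, β+n−k) = Beta(1.7+11, 7.2+11) = Beta(12.7, 18.2).
Posterior mean = α/(α+β) = 12.7/30.9 = 0.4110.

0.4110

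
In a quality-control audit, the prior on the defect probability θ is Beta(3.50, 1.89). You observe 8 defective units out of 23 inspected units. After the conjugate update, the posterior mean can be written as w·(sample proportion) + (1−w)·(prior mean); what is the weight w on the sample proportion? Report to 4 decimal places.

0.8101

The Beta prior is conjugate to a Binomial/Bernoulli likelihood; the update adds successes to α and failures to β.
Posterior mean = (α₀+k)/(α₀+β₀+n) = [n/(α₀+β₀+n)]·(k/n) + [(α₀+β₀)/(α₀+β₀+n)]·α₀/(α₀+β₀), so only n and the prior enter the weight.
The weight on the data is w = n/(α₀+β₀+n) = 23/(3.50+1.89+23) = 23/28.39 = 0.8101.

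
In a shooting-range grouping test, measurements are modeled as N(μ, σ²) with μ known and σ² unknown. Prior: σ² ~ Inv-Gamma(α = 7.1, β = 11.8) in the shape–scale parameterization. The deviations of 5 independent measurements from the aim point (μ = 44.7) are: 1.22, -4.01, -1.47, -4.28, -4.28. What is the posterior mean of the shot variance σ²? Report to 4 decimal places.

4.6492

With known mean μ and an Inverse-Gamma(α, β) prior on σ², the Normal likelihood is conjugate: posterior is Inv-Gamma(α + n/2, β + Σ(xᵢ−μ)²/2).
Σ(xᵢ−μ)² = (1.22)² + (-4.01)² + (-1.47)² + (-4.28)² + (-4.28)² = 56.3662.
Posterior: Inv-Gamma(7.1 + 5/2, 11.8 + 56.3662/2) = Inv-Gamma(9.60, 39.98310).
E[σ²|data] = β/(α−1) = 39.98310/8.60 = 4.6492.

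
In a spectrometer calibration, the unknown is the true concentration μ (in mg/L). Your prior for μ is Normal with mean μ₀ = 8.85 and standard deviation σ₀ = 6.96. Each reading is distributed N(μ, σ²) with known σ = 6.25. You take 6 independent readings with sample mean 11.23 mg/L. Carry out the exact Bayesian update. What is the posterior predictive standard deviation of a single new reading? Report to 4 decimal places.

6.6934

For Normal data with known variance σ², a Normal(μ₀, σ₀²) prior on μ is conjugate. Posterior precision = 1/σ₀² + n/σ²; posterior mean is the precision-weighted average of μ₀ and x̄.
σ₀² = 6.96² = 48.4416, σ² = 6.25² = 39.0625; σ² + n·σ₀² = 39.0625 + 6·48.4416 = 329.7121.
Posterior precision = 1/σ₀² + n/σ² = 1/48.4416 + 6/39.0625 = (σ² + n·σ₀²)/(σ₀²σ²) = 329.7121/(48.4416·39.0625); posterior variance σₙ² = σ₀²σ²/(σ² + n·σ₀²) = 48.4416·39.0625/329.7121 = 5.739098.
Predictive variance for one new observation = σₙ² + σ² = 48.4416·39.0625/329.7121 + 39.0625 = σ²·(σ₀² + 329.7121)/329.7121 = 39.0625·378.1537/329.7121 = 44.801598; SD = √(39.0625·378.1537/329.7121) = 6.6934.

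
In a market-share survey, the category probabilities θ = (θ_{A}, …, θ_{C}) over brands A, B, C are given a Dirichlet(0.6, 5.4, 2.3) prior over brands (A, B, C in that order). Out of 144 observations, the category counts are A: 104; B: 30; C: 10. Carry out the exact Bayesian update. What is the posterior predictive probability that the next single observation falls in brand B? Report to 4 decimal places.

0.2324

The Dirichlet prior is conjugate to the Multinomial likelihood: each posterior αⱼ = prior αⱼ + observed count nⱼ.
Posterior concentration: (104.6, 35.4, 12.3), total = 152.3.
P(next = B | data) = α_{B}/Σα = 0.2324.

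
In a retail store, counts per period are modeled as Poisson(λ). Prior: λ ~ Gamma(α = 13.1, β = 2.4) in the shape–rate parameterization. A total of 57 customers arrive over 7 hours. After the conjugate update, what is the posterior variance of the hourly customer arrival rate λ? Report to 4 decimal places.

With a Gamma(shape α, rate β) prior, the Poisson likelihood is conjugate: the posterior is Gamma(α + ΣXᵢ, β + n).
Posterior: Gamma(α+S, β+n) = Gamma(13.1+57, 2.4+7) = Gamma(70.1, 9.4).
Var = α/β² = 70.1/9.4² = 0.7933.

0.7933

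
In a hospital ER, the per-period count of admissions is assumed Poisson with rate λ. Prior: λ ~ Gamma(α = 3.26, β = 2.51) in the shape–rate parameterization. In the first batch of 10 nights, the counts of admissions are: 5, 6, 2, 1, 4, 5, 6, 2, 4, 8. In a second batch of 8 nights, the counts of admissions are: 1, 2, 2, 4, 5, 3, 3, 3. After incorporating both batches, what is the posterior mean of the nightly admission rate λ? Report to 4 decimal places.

With a Gamma(shape α, rate β) prior, the Poisson likelihood is conjugate: the posterior is Gamma(α + ΣXᵢ, β + n).
Batch 1: sum of counts S = 43 over n = 10 nights.
After batch 1: Gamma(α+S, β+n) = Gamma(3.26+43, 2.51+10) = Gamma(46.26, 12.51).
Batch 2: sum of counts S = 23 over n = 8 nights.
After batch 2: Gamma(α+S, β+n) = Gamma(46.26+23, 12.51+8) = Gamma(69.26, 20.51).
Posterior mean = α/β = 69.26/20.51 = 3.3769.

3.3769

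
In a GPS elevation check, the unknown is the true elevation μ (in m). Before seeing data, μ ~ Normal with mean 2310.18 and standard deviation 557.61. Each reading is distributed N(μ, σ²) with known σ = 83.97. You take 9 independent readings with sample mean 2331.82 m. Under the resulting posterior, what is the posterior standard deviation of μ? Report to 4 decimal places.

27.9548

For Normal data with known variance σ², a Normal(μ₀, σ₀²) prior on μ is conjugate. Posterior precision = 1/σ₀² + n/σ²; posterior mean is the precision-weighted average of μ₀ and x̄.
σ₀² = 557.61² = 310928.9121, σ² = 83.97² = 7050.9609; σ² + n·σ₀² = 7050.9609 + 9·310928.9121 = 2805411.1698.
Posterior precision = 1/σ₀² + n/σ² = 1/310928.9121 + 9/7050.9609 = (σ² + n·σ₀²)/(σ₀²σ²) = 2805411.1698/(310928.9121·7050.9609); posterior variance σₙ² = σ₀²σ²/(σ² + n·σ₀²) = 310928.9121·7050.9609/2805411.1698 = 781.471046.
Posterior SD = √σₙ² = √(310928.9121·7050.9609/2805411.1698) = 27.9548.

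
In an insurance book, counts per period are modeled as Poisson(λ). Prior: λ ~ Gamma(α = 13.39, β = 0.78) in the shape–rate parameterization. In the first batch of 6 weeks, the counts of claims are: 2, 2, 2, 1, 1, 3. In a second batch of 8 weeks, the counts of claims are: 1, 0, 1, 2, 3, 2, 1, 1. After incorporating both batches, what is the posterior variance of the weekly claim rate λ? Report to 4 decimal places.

With a Gamma(shape α, rate β) prior, the Poisson likelihood is conjugate: the posterior is Gamma(α + ΣXᵢ, β + n).
Batch 1: sum of counts S = 11 over n = 6 weeks.
After batch 1: Gamma(α+S, β+n) = Gamma(13.39+11, 0.78+6) = Gamma(24.39, 6.78).
Batch 2: sum of counts S = 11 over n = 8 weeks.
After batch 2: Gamma(α+S, β+n) = Gamma(24.39+11, 6.78+8) = Gamma(35.39, 14.78).
Var = α/β² = 35.39/14.78² = 0.1620.

0.1620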